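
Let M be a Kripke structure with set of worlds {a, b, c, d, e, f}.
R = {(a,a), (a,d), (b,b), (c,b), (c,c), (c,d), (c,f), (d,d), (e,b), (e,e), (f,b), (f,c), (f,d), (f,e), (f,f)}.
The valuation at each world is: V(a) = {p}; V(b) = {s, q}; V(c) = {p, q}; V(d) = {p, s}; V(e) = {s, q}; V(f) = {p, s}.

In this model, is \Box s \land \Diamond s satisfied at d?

Yes

At d: \Box s is true, \Diamond s is true, so \Box s \land \Diamond s is true.
  At d: \Box s requires s at every successor {d}.
    At d: s is true.
  So \Box s is true at d.
  At d: \Diamond s requires s at some successor in {d}.
    s holds at d, so \Diamond s is true at d.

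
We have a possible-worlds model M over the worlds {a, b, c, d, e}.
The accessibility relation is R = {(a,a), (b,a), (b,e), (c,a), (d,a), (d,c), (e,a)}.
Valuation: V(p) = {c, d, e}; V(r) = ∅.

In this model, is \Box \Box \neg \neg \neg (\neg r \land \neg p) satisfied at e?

No

Recall that \Box ψ holds at a world iff ψ holds at every accessible world, and \Diamond ψ holds iff ψ holds at some accessible world.
At e: \Box \Box \neg \neg \neg (\neg r \land \neg p) requires \Box \neg \neg \neg (\neg r \land \neg p) at every successor {a}.
  \Box \neg \neg \neg (\neg r \land \neg p) fails at a, so \Box \Box \neg \neg \neg (\neg r \land \neg p) is false at e.
    At a: \Box \neg \neg \neg (\neg r \land \neg p) requires \neg \neg \neg (\neg r \land \neg p) at every successor {a}.
      \neg \neg \neg (\neg r \land \neg p) fails at a, so \Box \neg \neg \neg (\neg r \land \neg p) is false at a.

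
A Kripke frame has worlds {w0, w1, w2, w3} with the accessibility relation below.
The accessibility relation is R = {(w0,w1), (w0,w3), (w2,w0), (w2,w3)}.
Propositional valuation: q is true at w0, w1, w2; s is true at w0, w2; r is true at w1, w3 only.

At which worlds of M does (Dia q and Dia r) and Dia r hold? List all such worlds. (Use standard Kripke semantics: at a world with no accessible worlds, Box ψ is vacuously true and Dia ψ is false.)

Let φ = (Dia q and Dia r) and Dia r. Evaluate φ at each world:
  w0 (successors {w1, w3}): φ is true.
  w1 (successors ∅): φ is false.
  w2 (successors {w0, w3}): φ is true.
  w3 (successors ∅): φ is false.
For instance, at w0:
  At w0: Dia q and Dia r is true, Dia r is true, so (Dia q and Dia r) and Dia r is true.
    At w0: Dia q is true, Dia r is true, so Dia q and Dia r is true.
      At w0: Dia q requires q at some successor in {w1, w3}.
        q holds at w1, so Dia q is true at w0.
      At w0: Dia r requires r at some successor in {w1, w3}.
        r holds at w1, so Dia r is true at w0.
    At w0: Dia r requires r at some successor in {w1, w3}.
      r holds at w1, so Dia r is true at w0.
Satisfying worlds: {w0, w2}

w0, w2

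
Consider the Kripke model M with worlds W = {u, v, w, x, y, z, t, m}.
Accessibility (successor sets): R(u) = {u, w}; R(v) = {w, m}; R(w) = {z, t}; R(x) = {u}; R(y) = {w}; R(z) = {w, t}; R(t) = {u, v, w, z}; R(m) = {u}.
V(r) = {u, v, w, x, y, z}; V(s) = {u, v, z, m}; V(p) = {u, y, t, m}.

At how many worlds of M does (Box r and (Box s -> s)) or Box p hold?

5

Recall that Box ψ holds at a world iff ψ holds at every accessible world, and Dia ψ holds iff ψ holds at some accessible world.
Let φ = (Box r and (Box s -> s)) or Box p. Evaluate φ at each world:
  u (successors {u, w}): φ is true.
  v (successors {w, m}): φ is false.
  w (successors {z, t}): φ is false.
  x (successors {u}): φ is true.
  y (successors {w}): φ is true.
  z (successors {w, t}): φ is false.
  t (successors {u, v, w, z}): φ is true.
  m (successors {u}): φ is true.
For instance, at x:
  At x: Box r and (Box s -> s) is false, Box p is true, so (Box r and (Box s -> s)) or Box p is true.
    At x: Box r is true, Box s -> s is false, so Box r and (Box s -> s) is false.
      At x: Box r requires r at every successor {u}.
        At u: r is true.
      So Box r is true at x.
      At x: Box s is true, s is false, so Box s -> s is false.
    At x: Box p requires p at every successor {u}.
      At u: p is true.
    So Box p is true at x.
Satisfying worlds: {u, x, y, t, m}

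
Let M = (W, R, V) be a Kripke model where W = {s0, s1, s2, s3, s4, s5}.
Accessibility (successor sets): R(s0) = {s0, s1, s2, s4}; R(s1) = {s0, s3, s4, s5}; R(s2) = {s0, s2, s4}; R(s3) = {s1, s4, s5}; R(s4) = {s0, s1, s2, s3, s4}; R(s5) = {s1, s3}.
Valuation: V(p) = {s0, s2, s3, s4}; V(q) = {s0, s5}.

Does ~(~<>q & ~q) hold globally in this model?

Let φ = ~(~<>q & ~q). Evaluate φ at each world:
  s0 (successors {s0, s1, s2, s4}): φ is true.
  s1 (successors {s0, s3, s4, s5}): φ is true.
  s2 (successors {s0, s2, s4}): φ is true.
  s3 (successors {s1, s4, s5}): φ is true.
  s4 (successors {s0, s1, s2, s3, s4}): φ is true.
  s5 (successors {s1, s3}): φ is true.
For instance, at s1:
  At s1: ~<>q & ~q is false, so ~(~<>q & ~q) is true.
    At s1: ~<>q is false, ~q is true, so ~<>q & ~q is false.
      At s1: <>q is true, so ~<>q is false.

Yes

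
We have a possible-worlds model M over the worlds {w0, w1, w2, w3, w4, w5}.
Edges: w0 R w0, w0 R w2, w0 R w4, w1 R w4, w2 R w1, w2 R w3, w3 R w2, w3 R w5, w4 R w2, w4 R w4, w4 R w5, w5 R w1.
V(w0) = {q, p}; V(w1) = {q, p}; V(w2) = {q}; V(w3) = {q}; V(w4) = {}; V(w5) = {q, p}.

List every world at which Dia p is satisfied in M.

w0, w2, w3, w4, w5

Let φ = Dia p. Evaluate φ at each world:
  w0 (successors {w0, w2, w4}): φ is true.
  w1 (successors {w4}): φ is false.
  w2 (successors {w1, w3}): φ is true.
  w3 (successors {w2, w5}): φ is true.
  w4 (successors {w2, w4, w5}): φ is true.
  w5 (successors {w1}): φ is true.
For instance, at w4:
  At w4: Dia p requires p at some successor in {w2, w4, w5}.
    p holds at w5, so Dia p is true at w4.
Satisfying worlds: {w0, w2, w3, w4, w5}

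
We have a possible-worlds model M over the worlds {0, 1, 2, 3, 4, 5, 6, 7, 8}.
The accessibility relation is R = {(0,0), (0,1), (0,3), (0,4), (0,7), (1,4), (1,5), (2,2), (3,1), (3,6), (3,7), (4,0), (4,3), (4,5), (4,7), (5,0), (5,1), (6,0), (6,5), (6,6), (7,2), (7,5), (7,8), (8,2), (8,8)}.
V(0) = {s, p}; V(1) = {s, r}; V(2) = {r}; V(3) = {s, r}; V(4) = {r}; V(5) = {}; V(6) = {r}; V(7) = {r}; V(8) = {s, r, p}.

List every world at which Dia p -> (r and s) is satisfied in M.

1, 2, 3, 8

Recall that Dia ψ holds at a world iff ψ holds at some accessible world.
Let φ = Dia p -> (r and s). Evaluate φ at each world:
  0 (successors {0, 1, 3, 4, 7}): φ is false.
  1 (successors {4, 5}): φ is true.
  2 (successors {2}): φ is true.
  3 (successors {1, 6, 7}): φ is true.
  4 (successors {0, 3, 5, 7}): φ is false.
  5 (successors {0, 1}): φ is false.
  6 (successors {0, 5, 6}): φ is false.
  7 (successors {2, 5, 8}): φ is false.
  8 (successors {2, 8}): φ is true.
For instance, at 2:
  At 2: Dia p is false, r and s is false, so Dia p -> (r and s) is true.
    At 2: Dia p requires p at some successor in {2}.
      At 2: p is false.
    So Dia p is false at 2.
Satisfying worlds: {1, 2, 3, 8}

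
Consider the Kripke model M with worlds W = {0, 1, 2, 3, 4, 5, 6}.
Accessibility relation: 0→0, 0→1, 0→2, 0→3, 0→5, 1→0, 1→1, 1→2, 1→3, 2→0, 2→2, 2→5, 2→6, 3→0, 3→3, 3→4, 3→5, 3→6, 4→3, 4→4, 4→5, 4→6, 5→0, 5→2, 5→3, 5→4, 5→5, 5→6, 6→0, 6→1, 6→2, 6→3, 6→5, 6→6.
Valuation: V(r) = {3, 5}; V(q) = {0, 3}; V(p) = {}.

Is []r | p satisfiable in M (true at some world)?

Recall that []ψ holds at a world iff ψ holds at every accessible world, and <>ψ holds iff ψ holds at some accessible world.
Let φ = []r | p. Evaluate φ at each world:
  0 (successors {0, 1, 2, 3, 5}): φ is false.
  1 (successors {0, 1, 2, 3}): φ is false.
  2 (successors {0, 2, 5, 6}): φ is false.
  3 (successors {0, 3, 4, 5, 6}): φ is false.
  4 (successors {3, 4, 5, 6}): φ is false.
  5 (successors {0, 2, 3, 4, 5, 6}): φ is false.
  6 (successors {0, 1, 2, 3, 5, 6}): φ is false.
For instance, at 5:
  At 5: []r is false, p is false, so []r | p is false.
    At 5: []r requires r at every successor {0, 2, 3, 4, 5, 6}.
      r fails at 0, so []r is false at 5.

No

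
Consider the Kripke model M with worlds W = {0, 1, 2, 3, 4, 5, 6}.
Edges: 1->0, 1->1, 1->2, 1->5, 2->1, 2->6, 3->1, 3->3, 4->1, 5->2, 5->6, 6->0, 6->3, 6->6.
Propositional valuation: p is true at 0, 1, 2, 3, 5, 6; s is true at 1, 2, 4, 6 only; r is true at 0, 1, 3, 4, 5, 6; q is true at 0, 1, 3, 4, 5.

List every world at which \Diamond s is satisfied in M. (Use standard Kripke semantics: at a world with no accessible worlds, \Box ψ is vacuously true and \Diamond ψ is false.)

1, 2, 3, 4, 5, 6

Let φ = \Diamond s. Evaluate φ at each world:
  0 (successors ∅): φ is false.
  1 (successors {0, 1, 2, 5}): φ is true.
  2 (successors {1, 6}): φ is true.
  3 (successors {1, 3}): φ is true.
  4 (successors {1}): φ is true.
  5 (successors {2, 6}): φ is true.
  6 (successors {0, 3, 6}): φ is true.
For instance, at 1:
  At 1: \Diamond s requires s at some successor in {0, 1, 2, 5}.
    s holds at 1, so \Diamond s is true at 1.
Satisfying worlds: {1, 2, 3, 4, 5, 6}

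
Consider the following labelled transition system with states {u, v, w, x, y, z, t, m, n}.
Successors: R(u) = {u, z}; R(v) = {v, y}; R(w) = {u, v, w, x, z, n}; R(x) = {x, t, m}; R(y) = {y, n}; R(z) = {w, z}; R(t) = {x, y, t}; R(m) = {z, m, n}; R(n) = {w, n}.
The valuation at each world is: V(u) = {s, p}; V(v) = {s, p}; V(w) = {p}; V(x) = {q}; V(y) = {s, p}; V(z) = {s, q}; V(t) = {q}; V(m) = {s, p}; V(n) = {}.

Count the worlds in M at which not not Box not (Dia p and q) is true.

3

Let φ = not not Box not (Dia p and q). Evaluate φ at each world:
  u (successors {u, z}): φ is false.
  v (successors {v, y}): φ is true.
  w (successors {u, v, w, x, z, n}): φ is false.
  x (successors {x, t, m}): φ is false.
  y (successors {y, n}): φ is true.
  z (successors {w, z}): φ is false.
  t (successors {x, y, t}): φ is false.
  m (successors {z, m, n}): φ is false.
  n (successors {w, n}): φ is true.
For instance, at n:
  At n: not Box not (Dia p and q) is false, so not not Box not (Dia p and q) is true.
    At n: Box not (Dia p and q) is true, so not Box not (Dia p and q) is false.
      At n: Box not (Dia p and q) requires not (Dia p and q) at every successor {w, n}.
        At w: not (Dia p and q) is true.
        At n: not (Dia p and q) is true.
      So Box not (Dia p and q) is true at n.
Satisfying worlds: {v, y, n}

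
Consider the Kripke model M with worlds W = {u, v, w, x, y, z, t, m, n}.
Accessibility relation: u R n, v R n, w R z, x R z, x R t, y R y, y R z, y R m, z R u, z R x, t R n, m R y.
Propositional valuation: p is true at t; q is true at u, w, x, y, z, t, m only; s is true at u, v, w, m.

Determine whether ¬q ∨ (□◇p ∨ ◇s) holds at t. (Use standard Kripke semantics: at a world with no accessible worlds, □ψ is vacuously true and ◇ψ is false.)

At t: ¬q is false, □◇p ∨ ◇s is false, so ¬q ∨ (□◇p ∨ ◇s) is false.
  At t: □◇p is false, ◇s is false, so □◇p ∨ ◇s is false.
    At t: □◇p requires ◇p at every successor {n}.
      ◇p fails at n, so □◇p is false at t.
    At t: ◇s requires s at some successor in {n}.
      At n: s is false.
    So ◇s is false at t.

No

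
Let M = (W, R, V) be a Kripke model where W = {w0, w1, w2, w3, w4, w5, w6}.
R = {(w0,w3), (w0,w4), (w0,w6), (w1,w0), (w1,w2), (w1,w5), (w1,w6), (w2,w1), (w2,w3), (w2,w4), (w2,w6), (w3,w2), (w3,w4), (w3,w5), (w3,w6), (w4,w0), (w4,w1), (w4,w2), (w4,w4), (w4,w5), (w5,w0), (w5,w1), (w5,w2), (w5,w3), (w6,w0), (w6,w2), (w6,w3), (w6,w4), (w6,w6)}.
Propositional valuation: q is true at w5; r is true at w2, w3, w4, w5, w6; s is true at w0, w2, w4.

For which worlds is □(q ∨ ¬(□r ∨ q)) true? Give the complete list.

w3

Recall that □ψ holds at a world iff ψ holds at every accessible world, and ◇ψ holds iff ψ holds at some accessible world.
Let φ = □(q ∨ ¬(□r ∨ q)). Evaluate φ at each world:
  w0 (successors {w3, w4, w6}): φ is false.
  w1 (successors {w0, w2, w5, w6}): φ is false.
  w2 (successors {w1, w3, w4, w6}): φ is false.
  w3 (successors {w2, w4, w5, w6}): φ is true.
  w4 (successors {w0, w1, w2, w4, w5}): φ is false.
  w5 (successors {w0, w1, w2, w3}): φ is false.
  w6 (successors {w0, w2, w3, w4, w6}): φ is false.
For instance, at w6:
  At w6: □(q ∨ ¬(□r ∨ q)) requires q ∨ ¬(□r ∨ q) at every successor {w0, w2, w3, w4, w6}.
    q ∨ ¬(□r ∨ q) fails at w0, so □(q ∨ ¬(□r ∨ q)) is false at w6.
      At w0: q is false, ¬(□r ∨ q) is false, so q ∨ ¬(□r ∨ q) is false.
Satisfying worlds: {w3}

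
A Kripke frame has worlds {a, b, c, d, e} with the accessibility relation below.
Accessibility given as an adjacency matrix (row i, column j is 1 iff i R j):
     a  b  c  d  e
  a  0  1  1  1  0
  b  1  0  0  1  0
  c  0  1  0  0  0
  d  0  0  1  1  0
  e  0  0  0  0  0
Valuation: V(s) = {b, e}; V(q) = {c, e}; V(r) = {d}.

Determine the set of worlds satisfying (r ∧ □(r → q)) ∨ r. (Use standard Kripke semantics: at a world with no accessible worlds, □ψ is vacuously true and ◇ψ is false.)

Recall that □ψ holds at a world iff ψ holds at every accessible world, and ◇ψ holds iff ψ holds at some accessible world.
Let φ = (r ∧ □(r → q)) ∨ r. Evaluate φ at each world:
  a (successors {b, c, d}): φ is false.
  b (successors {a, d}): φ is false.
  c (successors {b}): φ is false.
  d (successors {c, d}): φ is true.
  e (successors ∅): φ is false.
For instance, at c:
  At c: r ∧ □(r → q) is false, r is false, so (r ∧ □(r → q)) ∨ r is false.
    At c: r is false, □(r → q) is true, so r ∧ □(r → q) is false.
      At c: □(r → q) requires r → q at every successor {b}.
        At b: r → q is true.
      So □(r → q) is true at c.
Satisfying worlds: {d}

d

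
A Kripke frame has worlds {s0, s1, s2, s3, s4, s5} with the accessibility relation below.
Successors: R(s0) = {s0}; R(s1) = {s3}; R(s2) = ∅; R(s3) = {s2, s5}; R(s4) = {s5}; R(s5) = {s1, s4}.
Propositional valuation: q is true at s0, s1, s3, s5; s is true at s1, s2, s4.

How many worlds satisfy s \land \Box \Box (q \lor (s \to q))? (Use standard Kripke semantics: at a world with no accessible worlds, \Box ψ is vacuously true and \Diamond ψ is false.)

Let φ = s \land \Box \Box (q \lor (s \to q)). Evaluate φ at each world:
  s0 (successors {s0}): φ is false.
  s1 (successors {s3}): φ is false.
  s2 (successors ∅): φ is true.
  s3 (successors {s2, s5}): φ is false.
  s4 (successors {s5}): φ is false.
  s5 (successors {s1, s4}): φ is false.
For instance, at s5:
  At s5: s is false, \Box \Box (q \lor (s \to q)) is true, so s \land \Box \Box (q \lor (s \to q)) is false.
    At s5: \Box \Box (q \lor (s \to q)) requires \Box (q \lor (s \to q)) at every successor {s1, s4}.
      At s1: \Box (q \lor (s \to q)) is true.
      At s4: \Box (q \lor (s \to q)) is true.
    So \Box \Box (q \lor (s \to q)) is true at s5.
Satisfying worlds: {s2}

1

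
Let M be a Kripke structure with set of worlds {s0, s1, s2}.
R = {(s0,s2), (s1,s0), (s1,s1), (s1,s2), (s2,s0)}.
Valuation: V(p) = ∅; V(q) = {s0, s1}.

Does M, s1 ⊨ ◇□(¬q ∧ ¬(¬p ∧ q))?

Yes

At s1: ◇□(¬q ∧ ¬(¬p ∧ q)) requires □(¬q ∧ ¬(¬p ∧ q)) at some successor in {s0, s1, s2}.
  □(¬q ∧ ¬(¬p ∧ q)) holds at s0, so ◇□(¬q ∧ ¬(¬p ∧ q)) is true at s1.
    At s0: □(¬q ∧ ¬(¬p ∧ q)) requires ¬q ∧ ¬(¬p ∧ q) at every successor {s2}.
      At s2: ¬q ∧ ¬(¬p ∧ q) is true.
    So □(¬q ∧ ¬(¬p ∧ q)) is true at s0.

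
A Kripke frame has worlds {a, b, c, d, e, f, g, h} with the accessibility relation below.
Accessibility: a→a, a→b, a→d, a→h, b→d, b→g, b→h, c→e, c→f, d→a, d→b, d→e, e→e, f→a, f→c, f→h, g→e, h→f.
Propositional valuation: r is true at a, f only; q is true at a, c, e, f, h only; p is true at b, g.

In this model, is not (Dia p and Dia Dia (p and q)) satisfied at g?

Yes

At g: Dia p and Dia Dia (p and q) is false, so not (Dia p and Dia Dia (p and q)) is true.
  At g: Dia p is false, Dia Dia (p and q) is false, so Dia p and Dia Dia (p and q) is false.
    At g: Dia p requires p at some successor in {e}.
      At e: p is false.
    So Dia p is false at g.
    At g: Dia Dia (p and q) requires Dia (p and q) at some successor in {e}.
      At e: Dia (p and q) is false.
    So Dia Dia (p and q) is false at g.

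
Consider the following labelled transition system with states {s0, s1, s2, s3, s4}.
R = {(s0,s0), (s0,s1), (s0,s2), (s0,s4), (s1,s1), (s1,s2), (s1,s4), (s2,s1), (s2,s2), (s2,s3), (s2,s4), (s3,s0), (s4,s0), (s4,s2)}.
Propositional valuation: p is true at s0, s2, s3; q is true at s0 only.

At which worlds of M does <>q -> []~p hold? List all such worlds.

Let φ = <>q -> []~p. Evaluate φ at each world:
  s0 (successors {s0, s1, s2, s4}): φ is false.
  s1 (successors {s1, s2, s4}): φ is true.
  s2 (successors {s1, s2, s3, s4}): φ is true.
  s3 (successors {s0}): φ is false.
  s4 (successors {s0, s2}): φ is false.
For instance, at s1:
  At s1: <>q is false, []~p is false, so <>q -> []~p is true.
    At s1: <>q requires q at some successor in {s1, s2, s4}.
      At s1: q is false.
      At s2: q is false.
      At s4: q is false.
    So <>q is false at s1.
    At s1: []~p requires ~p at every successor {s1, s2, s4}.
      ~p fails at s2, so []~p is false at s1.
Satisfying worlds: {s1, s2}

s1, s2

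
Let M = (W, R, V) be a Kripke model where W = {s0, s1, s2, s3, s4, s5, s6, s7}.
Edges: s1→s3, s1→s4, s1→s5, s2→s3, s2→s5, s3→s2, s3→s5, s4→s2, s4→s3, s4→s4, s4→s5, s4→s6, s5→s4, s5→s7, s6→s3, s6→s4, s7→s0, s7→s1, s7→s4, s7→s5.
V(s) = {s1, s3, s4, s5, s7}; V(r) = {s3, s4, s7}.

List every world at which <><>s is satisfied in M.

s1, s2, s3, s4, s5, s6, s7

Recall that <>ψ holds at a world iff ψ holds at some accessible world.
Let φ = <><>s. Evaluate φ at each world:
  s0 (successors ∅): φ is false.
  s1 (successors {s3, s4, s5}): φ is true.
  s2 (successors {s3, s5}): φ is true.
  s3 (successors {s2, s5}): φ is true.
  s4 (successors {s2, s3, s4, s5, s6}): φ is true.
  s5 (successors {s4, s7}): φ is true.
  s6 (successors {s3, s4}): φ is true.
  s7 (successors {s0, s1, s4, s5}): φ is true.
For instance, at s4:
  At s4: <><>s requires <>s at some successor in {s2, s3, s4, s5, s6}.
    <>s holds at s2, so <><>s is true at s4.
      At s2: <>s requires s at some successor in {s3, s5}.
        s holds at s3, so <>s is true at s2.
Satisfying worlds: {s1, s2, s3, s4, s5, s6, s7}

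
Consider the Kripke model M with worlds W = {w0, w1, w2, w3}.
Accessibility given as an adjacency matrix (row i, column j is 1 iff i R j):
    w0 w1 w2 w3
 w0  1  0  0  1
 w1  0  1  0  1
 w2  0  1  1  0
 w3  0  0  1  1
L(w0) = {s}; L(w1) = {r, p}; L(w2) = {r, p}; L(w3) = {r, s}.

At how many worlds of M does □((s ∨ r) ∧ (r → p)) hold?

Recall that □ψ holds at a world iff ψ holds at every accessible world, and ◇ψ holds iff ψ holds at some accessible world.
Let φ = □((s ∨ r) ∧ (r → p)). Evaluate φ at each world:
  w0 (successors {w0, w3}): φ is false.
  w1 (successors {w1, w3}): φ is false.
  w2 (successors {w1, w2}): φ is true.
  w3 (successors {w2, w3}): φ is false.
For instance, at w1:
  At w1: □((s ∨ r) ∧ (r → p)) requires (s ∨ r) ∧ (r → p) at every successor {w1, w3}.
    (s ∨ r) ∧ (r → p) fails at w3, so □((s ∨ r) ∧ (r → p)) is false at w1.
Satisfying worlds: {w2}

1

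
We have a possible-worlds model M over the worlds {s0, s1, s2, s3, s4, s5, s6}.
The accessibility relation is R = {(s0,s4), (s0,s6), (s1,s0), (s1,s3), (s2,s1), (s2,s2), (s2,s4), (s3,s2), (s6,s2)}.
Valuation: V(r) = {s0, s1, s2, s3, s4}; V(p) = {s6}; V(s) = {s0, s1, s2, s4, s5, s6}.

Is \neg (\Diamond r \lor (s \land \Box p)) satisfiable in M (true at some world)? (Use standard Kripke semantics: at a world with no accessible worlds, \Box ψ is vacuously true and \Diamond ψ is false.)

Let φ = \neg (\Diamond r \lor (s \land \Box p)). Evaluate φ at each world:
  s0 (successors {s4, s6}): φ is false.
  s1 (successors {s0, s3}): φ is false.
  s2 (successors {s1, s2, s4}): φ is false.
  s3 (successors {s2}): φ is false.
  s4 (successors ∅): φ is false.
  s5 (successors ∅): φ is false.
  s6 (successors {s2}): φ is false.
For instance, at s3:
  At s3: \Diamond r \lor (s \land \Box p) is true, so \neg (\Diamond r \lor (s \land \Box p)) is false.
    At s3: \Diamond r is true, s \land \Box p is false, so \Diamond r \lor (s \land \Box p) is true.
      At s3: \Diamond r requires r at some successor in {s2}.
        r holds at s2, so \Diamond r is true at s3.
      At s3: s is false, \Box p is false, so s \land \Box p is false.

No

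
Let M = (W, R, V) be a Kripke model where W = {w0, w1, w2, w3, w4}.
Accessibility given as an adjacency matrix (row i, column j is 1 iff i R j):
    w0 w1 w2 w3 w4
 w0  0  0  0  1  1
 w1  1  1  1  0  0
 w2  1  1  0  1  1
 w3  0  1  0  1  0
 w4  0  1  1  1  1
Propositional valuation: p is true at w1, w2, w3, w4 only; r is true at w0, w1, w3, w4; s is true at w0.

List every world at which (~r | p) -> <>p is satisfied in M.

w0, w1, w2, w3, w4

Recall that <>ψ holds at a world iff ψ holds at some accessible world.
Let φ = (~r | p) -> <>p. Evaluate φ at each world:
  w0 (successors {w3, w4}): φ is true.
  w1 (successors {w0, w1, w2}): φ is true.
  w2 (successors {w0, w1, w3, w4}): φ is true.
  w3 (successors {w1, w3}): φ is true.
  w4 (successors {w1, w2, w3, w4}): φ is true.
For instance, at w4:
  At w4: ~r | p is true, <>p is true, so (~r | p) -> <>p is true.
    At w4: <>p requires p at some successor in {w1, w2, w3, w4}.
      p holds at w1, so <>p is true at w4.
Satisfying worlds: {w0, w1, w2, w3, w4}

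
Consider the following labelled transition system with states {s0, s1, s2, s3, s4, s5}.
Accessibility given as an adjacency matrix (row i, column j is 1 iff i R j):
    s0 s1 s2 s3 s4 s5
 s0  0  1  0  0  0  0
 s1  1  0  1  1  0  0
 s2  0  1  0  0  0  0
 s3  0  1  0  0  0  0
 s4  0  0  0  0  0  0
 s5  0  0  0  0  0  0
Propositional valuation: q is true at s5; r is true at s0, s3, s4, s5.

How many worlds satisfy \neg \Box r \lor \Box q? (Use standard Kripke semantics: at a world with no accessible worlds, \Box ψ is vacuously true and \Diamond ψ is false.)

6

Let φ = \neg \Box r \lor \Box q. Evaluate φ at each world:
  s0 (successors {s1}): φ is true.
  s1 (successors {s0, s2, s3}): φ is true.
  s2 (successors {s1}): φ is true.
  s3 (successors {s1}): φ is true.
  s4 (successors ∅): φ is true.
  s5 (successors ∅): φ is true.
For instance, at s3:
  At s3: \neg \Box r is true, \Box q is false, so \neg \Box r \lor \Box q is true.
    At s3: \Box r is false, so \neg \Box r is true.
      At s3: \Box r requires r at every successor {s1}.
        r fails at s1, so \Box r is false at s3.
    At s3: \Box q requires q at every successor {s1}.
      q fails at s1, so \Box q is false at s3.
Satisfying worlds: {s0, s1, s2, s3, s4, s5}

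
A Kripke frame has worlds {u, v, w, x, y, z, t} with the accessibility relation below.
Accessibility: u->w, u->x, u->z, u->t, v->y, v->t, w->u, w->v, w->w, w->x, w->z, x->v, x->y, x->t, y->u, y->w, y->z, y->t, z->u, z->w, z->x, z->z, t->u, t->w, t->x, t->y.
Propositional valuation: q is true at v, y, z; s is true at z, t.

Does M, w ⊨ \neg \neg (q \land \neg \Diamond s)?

No

At w: \neg (q \land \neg \Diamond s) is true, so \neg \neg (q \land \neg \Diamond s) is false.
  At w: q \land \neg \Diamond s is false, so \neg (q \land \neg \Diamond s) is true.
    At w: q is false, \neg \Diamond s is false, so q \land \neg \Diamond s is false.
      At w: \Diamond s is true, so \neg \Diamond s is false.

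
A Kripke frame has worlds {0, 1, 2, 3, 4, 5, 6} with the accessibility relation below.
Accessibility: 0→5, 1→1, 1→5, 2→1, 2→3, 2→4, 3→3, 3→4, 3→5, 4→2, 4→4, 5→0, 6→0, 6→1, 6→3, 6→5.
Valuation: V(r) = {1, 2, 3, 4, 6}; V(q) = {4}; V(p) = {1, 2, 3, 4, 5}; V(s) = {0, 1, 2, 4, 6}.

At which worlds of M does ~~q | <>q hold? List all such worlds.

2, 3, 4

Let φ = ~~q | <>q. Evaluate φ at each world:
  0 (successors {5}): φ is false.
  1 (successors {1, 5}): φ is false.
  2 (successors {1, 3, 4}): φ is true.
  3 (successors {3, 4, 5}): φ is true.
  4 (successors {2, 4}): φ is true.
  5 (successors {0}): φ is false.
  6 (successors {0, 1, 3, 5}): φ is false.
For instance, at 0:
  At 0: ~~q is false, <>q is false, so ~~q | <>q is false.
    At 0: <>q requires q at some successor in {5}.
      At 5: q is false.
    So <>q is false at 0.
Satisfying worlds: {2, 3, 4}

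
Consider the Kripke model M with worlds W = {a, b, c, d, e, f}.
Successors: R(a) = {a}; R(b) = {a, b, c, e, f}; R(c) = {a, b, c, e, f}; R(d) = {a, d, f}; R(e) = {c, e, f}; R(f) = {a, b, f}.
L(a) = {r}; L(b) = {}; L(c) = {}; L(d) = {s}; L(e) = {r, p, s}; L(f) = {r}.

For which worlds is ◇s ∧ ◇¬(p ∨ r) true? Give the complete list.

Let φ = ◇s ∧ ◇¬(p ∨ r). Evaluate φ at each world:
  a (successors {a}): φ is false.
  b (successors {a, b, c, e, f}): φ is true.
  c (successors {a, b, c, e, f}): φ is true.
  d (successors {a, d, f}): φ is true.
  e (successors {c, e, f}): φ is true.
  f (successors {a, b, f}): φ is false.
For instance, at f:
  At f: ◇s is false, ◇¬(p ∨ r) is true, so ◇s ∧ ◇¬(p ∨ r) is false.
    At f: ◇s requires s at some successor in {a, b, f}.
      At a: s is false.
      At b: s is false.
      At f: s is false.
    So ◇s is false at f.
    At f: ◇¬(p ∨ r) requires ¬(p ∨ r) at some successor in {a, b, f}.
      ¬(p ∨ r) holds at b, so ◇¬(p ∨ r) is true at f.
Satisfying worlds: {b, c, d, e}

b, c, d, e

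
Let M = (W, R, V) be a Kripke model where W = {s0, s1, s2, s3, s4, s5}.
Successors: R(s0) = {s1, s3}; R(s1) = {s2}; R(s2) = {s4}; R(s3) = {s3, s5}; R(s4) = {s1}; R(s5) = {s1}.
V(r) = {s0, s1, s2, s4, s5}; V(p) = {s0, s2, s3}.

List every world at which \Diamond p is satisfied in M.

Recall that \Diamond ψ holds at a world iff ψ holds at some accessible world.
Let φ = \Diamond p. Evaluate φ at each world:
  s0 (successors {s1, s3}): φ is true.
  s1 (successors {s2}): φ is true.
  s2 (successors {s4}): φ is false.
  s3 (successors {s3, s5}): φ is true.
  s4 (successors {s1}): φ is false.
  s5 (successors {s1}): φ is false.
For instance, at s5:
  At s5: \Diamond p requires p at some successor in {s1}.
    At s1: p is false.
  So \Diamond p is false at s5.
Satisfying worlds: {s0, s1, s3}

s0, s1, s3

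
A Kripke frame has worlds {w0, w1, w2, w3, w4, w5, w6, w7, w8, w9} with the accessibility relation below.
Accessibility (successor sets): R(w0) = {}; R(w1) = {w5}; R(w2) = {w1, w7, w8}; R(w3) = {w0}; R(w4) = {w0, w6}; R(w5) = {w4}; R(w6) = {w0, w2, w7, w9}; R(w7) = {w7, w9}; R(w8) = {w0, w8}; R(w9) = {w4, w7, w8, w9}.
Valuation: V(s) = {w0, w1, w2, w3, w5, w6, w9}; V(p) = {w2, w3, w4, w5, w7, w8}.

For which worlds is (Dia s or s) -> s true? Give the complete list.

w0, w1, w2, w3, w5, w6, w9

Let φ = (Dia s or s) -> s. Evaluate φ at each world:
  w0 (successors ∅): φ is true.
  w1 (successors {w5}): φ is true.
  w2 (successors {w1, w7, w8}): φ is true.
  w3 (successors {w0}): φ is true.
  w4 (successors {w0, w6}): φ is false.
  w5 (successors {w4}): φ is true.
  w6 (successors {w0, w2, w7, w9}): φ is true.
  w7 (successors {w7, w9}): φ is false.
  w8 (successors {w0, w8}): φ is false.
  w9 (successors {w4, w7, w8, w9}): φ is true.
For instance, at w2:
  At w2: Dia s or s is true, s is true, so (Dia s or s) -> s is true.
    At w2: Dia s is true, s is true, so Dia s or s is true.
      At w2: Dia s requires s at some successor in {w1, w7, w8}.
        s holds at w1, so Dia s is true at w2.
Satisfying worlds: {w0, w1, w2, w3, w5, w6, w9}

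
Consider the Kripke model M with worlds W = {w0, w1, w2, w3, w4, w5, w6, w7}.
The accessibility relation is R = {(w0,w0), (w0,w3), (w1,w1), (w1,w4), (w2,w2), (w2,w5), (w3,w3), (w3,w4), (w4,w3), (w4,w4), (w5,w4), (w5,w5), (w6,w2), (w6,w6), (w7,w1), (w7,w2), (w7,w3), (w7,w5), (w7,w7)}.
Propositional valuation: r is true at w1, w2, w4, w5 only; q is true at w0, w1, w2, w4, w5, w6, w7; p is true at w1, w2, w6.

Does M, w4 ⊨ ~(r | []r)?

No

At w4: r | []r is true, so ~(r | []r) is false.
  At w4: r is true, []r is false, so r | []r is true.
    At w4: []r requires r at every successor {w3, w4}.
      r fails at w3, so []r is false at w4.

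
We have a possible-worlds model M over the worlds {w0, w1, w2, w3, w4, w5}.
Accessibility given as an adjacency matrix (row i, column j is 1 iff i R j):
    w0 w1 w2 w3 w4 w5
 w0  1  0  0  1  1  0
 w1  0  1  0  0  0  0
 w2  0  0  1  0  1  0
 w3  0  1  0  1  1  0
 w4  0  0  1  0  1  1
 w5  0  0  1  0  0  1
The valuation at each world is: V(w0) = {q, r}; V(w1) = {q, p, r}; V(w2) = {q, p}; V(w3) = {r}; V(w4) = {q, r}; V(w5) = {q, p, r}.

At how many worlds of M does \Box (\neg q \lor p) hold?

Let φ = \Box (\neg q \lor p). Evaluate φ at each world:
  w0 (successors {w0, w3, w4}): φ is false.
  w1 (successors {w1}): φ is true.
  w2 (successors {w2, w4}): φ is false.
  w3 (successors {w1, w3, w4}): φ is false.
  w4 (successors {w2, w4, w5}): φ is false.
  w5 (successors {w2, w5}): φ is true.
For instance, at w0:
  At w0: \Box (\neg q \lor p) requires \neg q \lor p at every successor {w0, w3, w4}.
    \neg q \lor p fails at w0, so \Box (\neg q \lor p) is false at w0.
Satisfying worlds: {w1, w5}

2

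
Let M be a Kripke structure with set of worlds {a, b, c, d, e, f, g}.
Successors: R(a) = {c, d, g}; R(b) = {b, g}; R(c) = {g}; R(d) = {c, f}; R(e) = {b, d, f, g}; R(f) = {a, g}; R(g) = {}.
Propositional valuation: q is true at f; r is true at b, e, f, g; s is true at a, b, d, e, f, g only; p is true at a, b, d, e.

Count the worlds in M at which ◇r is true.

6

Let φ = ◇r. Evaluate φ at each world:
  a (successors {c, d, g}): φ is true.
  b (successors {b, g}): φ is true.
  c (successors {g}): φ is true.
  d (successors {c, f}): φ is true.
  e (successors {b, d, f, g}): φ is true.
  f (successors {a, g}): φ is true.
  g (successors ∅): φ is false.
For instance, at e:
  At e: ◇r requires r at some successor in {b, d, f, g}.
    r holds at b, so ◇r is true at e.
Satisfying worlds: {a, b, c, d, e, f}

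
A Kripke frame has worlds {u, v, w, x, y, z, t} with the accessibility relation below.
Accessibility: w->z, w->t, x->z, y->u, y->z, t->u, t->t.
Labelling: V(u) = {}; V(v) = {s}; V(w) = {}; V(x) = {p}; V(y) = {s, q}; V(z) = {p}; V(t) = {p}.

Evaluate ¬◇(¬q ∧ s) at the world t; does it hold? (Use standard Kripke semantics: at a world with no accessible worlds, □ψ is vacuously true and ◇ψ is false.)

At t: ◇(¬q ∧ s) is false, so ¬◇(¬q ∧ s) is true.
  At t: ◇(¬q ∧ s) requires ¬q ∧ s at some successor in {u, t}.
    At u: ¬q ∧ s is false.
    At t: ¬q ∧ s is false.
  So ◇(¬q ∧ s) is false at t.

Yes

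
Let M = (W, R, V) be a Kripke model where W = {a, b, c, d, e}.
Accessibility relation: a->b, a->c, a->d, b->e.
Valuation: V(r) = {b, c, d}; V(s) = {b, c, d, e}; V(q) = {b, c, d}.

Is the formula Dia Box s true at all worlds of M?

No

Let φ = Dia Box s. Evaluate φ at each world:
  a (successors {b, c, d}): φ is true.
  b (successors {e}): φ is true.
  c (successors ∅): φ is false.
  d (successors ∅): φ is false.
  e (successors ∅): φ is false.
Detail at c (counterexample):
  At c: no accessible worlds, so Dia Box s is false.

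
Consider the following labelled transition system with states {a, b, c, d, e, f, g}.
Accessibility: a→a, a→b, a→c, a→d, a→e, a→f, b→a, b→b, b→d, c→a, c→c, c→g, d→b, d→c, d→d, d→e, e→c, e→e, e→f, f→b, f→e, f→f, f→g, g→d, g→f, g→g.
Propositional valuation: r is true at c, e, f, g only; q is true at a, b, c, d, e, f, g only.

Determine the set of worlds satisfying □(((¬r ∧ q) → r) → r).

a, b, c, d, e, f, g

Let φ = □(((¬r ∧ q) → r) → r). Evaluate φ at each world:
  a (successors {a, b, c, d, e, f}): φ is true.
  b (successors {a, b, d}): φ is true.
  c (successors {a, c, g}): φ is true.
  d (successors {b, c, d, e}): φ is true.
  e (successors {c, e, f}): φ is true.
  f (successors {b, e, f, g}): φ is true.
  g (successors {d, f, g}): φ is true.
For instance, at g:
  At g: □(((¬r ∧ q) → r) → r) requires ((¬r ∧ q) → r) → r at every successor {d, f, g}.
    At d: ((¬r ∧ q) → r) → r is true.
    At f: ((¬r ∧ q) → r) → r is true.
    At g: ((¬r ∧ q) → r) → r is true.
  So □(((¬r ∧ q) → r) → r) is true at g.
Satisfying worlds: {a, b, c, d, e, f, g}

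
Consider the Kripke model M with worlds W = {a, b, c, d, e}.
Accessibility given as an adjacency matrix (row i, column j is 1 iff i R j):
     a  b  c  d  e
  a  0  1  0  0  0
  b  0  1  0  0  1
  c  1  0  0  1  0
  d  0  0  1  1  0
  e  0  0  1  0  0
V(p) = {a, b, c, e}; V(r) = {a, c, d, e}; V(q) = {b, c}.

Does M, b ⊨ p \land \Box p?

Yes

Recall that \Box ψ holds at a world iff ψ holds at every accessible world, and \Diamond ψ holds iff ψ holds at some accessible world.
At b: p is true, \Box p is true, so p \land \Box p is true.
  At b: \Box p requires p at every successor {b, e}.
    At b: p is true.
    At e: p is true.
  So \Box p is true at b.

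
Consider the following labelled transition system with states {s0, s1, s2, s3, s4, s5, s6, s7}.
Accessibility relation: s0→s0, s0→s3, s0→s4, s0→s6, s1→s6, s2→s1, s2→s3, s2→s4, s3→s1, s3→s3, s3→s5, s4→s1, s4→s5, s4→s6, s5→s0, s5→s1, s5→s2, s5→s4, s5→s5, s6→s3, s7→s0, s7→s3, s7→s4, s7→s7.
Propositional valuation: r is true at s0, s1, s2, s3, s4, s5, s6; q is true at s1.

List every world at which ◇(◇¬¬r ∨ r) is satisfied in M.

Recall that ◇ψ holds at a world iff ψ holds at some accessible world.
Let φ = ◇(◇¬¬r ∨ r). Evaluate φ at each world:
  s0 (successors {s0, s3, s4, s6}): φ is true.
  s1 (successors {s6}): φ is true.
  s2 (successors {s1, s3, s4}): φ is true.
  s3 (successors {s1, s3, s5}): φ is true.
  s4 (successors {s1, s5, s6}): φ is true.
  s5 (successors {s0, s1, s2, s4, s5}): φ is true.
  s6 (successors {s3}): φ is true.
  s7 (successors {s0, s3, s4, s7}): φ is true.
For instance, at s5:
  At s5: ◇(◇¬¬r ∨ r) requires ◇¬¬r ∨ r at some successor in {s0, s1, s2, s4, s5}.
    ◇¬¬r ∨ r holds at s0, so ◇(◇¬¬r ∨ r) is true at s5.
      At s0: ◇¬¬r is true, r is true, so ◇¬¬r ∨ r is true.
Satisfying worlds: {s0, s1, s2, s3, s4, s5, s6, s7}

s0, s1, s2, s3, s4, s5, s6, s7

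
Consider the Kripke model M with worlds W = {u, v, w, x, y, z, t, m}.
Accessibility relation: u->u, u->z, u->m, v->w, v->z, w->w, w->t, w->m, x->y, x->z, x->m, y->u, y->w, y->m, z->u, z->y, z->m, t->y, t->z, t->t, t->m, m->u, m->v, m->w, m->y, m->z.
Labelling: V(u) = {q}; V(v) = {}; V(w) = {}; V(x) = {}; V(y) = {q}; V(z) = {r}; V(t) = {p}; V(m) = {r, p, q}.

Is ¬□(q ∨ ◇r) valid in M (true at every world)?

Let φ = ¬□(q ∨ ◇r). Evaluate φ at each world:
  u (successors {u, z, m}): φ is false.
  v (successors {w, z}): φ is false.
  w (successors {w, t, m}): φ is false.
  x (successors {y, z, m}): φ is false.
  y (successors {u, w, m}): φ is false.
  z (successors {u, y, m}): φ is false.
  t (successors {y, z, t, m}): φ is false.
  m (successors {u, v, w, y, z}): φ is false.
Detail at u (counterexample):
  At u: □(q ∨ ◇r) is true, so ¬□(q ∨ ◇r) is false.
    At u: □(q ∨ ◇r) requires q ∨ ◇r at every successor {u, z, m}.
      At u: q ∨ ◇r is true.
      At z: q ∨ ◇r is true.
      At m: q ∨ ◇r is true.
    So □(q ∨ ◇r) is true at u.

No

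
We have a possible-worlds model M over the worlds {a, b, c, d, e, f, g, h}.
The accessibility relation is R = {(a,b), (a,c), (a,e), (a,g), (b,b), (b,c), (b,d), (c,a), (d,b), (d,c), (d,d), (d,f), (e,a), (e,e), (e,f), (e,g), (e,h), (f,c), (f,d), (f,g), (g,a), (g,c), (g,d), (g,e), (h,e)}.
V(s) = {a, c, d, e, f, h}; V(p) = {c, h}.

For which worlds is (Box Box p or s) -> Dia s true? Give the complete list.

a, b, c, d, e, f, g, h

Let φ = (Box Box p or s) -> Dia s. Evaluate φ at each world:
  a (successors {b, c, e, g}): φ is true.
  b (successors {b, c, d}): φ is true.
  c (successors {a}): φ is true.
  d (successors {b, c, d, f}): φ is true.
  e (successors {a, e, f, g, h}): φ is true.
  f (successors {c, d, g}): φ is true.
  g (successors {a, c, d, e}): φ is true.
  h (successors {e}): φ is true.
For instance, at c:
  At c: Box Box p or s is true, Dia s is true, so (Box Box p or s) -> Dia s is true.
    At c: Box Box p is false, s is true, so Box Box p or s is true.
      At c: Box Box p requires Box p at every successor {a}.
        Box p fails at a, so Box Box p is false at c.
    At c: Dia s requires s at some successor in {a}.
      s holds at a, so Dia s is true at c.
Satisfying worlds: {a, b, c, d, e, f, g, h}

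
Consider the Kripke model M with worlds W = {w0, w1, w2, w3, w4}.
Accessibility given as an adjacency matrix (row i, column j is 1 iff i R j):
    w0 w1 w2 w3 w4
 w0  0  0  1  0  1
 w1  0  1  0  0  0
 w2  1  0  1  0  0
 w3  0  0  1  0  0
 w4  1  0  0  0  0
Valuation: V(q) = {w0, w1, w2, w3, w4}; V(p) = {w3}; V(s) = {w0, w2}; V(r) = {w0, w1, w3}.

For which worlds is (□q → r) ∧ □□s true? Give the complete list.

w0, w3

Let φ = (□q → r) ∧ □□s. Evaluate φ at each world:
  w0 (successors {w2, w4}): φ is true.
  w1 (successors {w1}): φ is false.
  w2 (successors {w0, w2}): φ is false.
  w3 (successors {w2}): φ is true.
  w4 (successors {w0}): φ is false.
For instance, at w1:
  At w1: □q → r is true, □□s is false, so (□q → r) ∧ □□s is false.
    At w1: □q is true, r is true, so □q → r is true.
      At w1: □q requires q at every successor {w1}.
        At w1: q is true.
      So □q is true at w1.
    At w1: □□s requires □s at every successor {w1}.
      □s fails at w1, so □□s is false at w1.
Satisfying worlds: {w0, w3}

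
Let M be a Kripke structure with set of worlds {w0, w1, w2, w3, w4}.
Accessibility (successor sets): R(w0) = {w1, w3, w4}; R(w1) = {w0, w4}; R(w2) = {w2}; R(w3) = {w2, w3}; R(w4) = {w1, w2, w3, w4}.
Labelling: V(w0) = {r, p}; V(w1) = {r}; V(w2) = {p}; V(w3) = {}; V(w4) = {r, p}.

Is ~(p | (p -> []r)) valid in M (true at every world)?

No

Let φ = ~(p | (p -> []r)). Evaluate φ at each world:
  w0 (successors {w1, w3, w4}): φ is false.
  w1 (successors {w0, w4}): φ is false.
  w2 (successors {w2}): φ is false.
  w3 (successors {w2, w3}): φ is false.
  w4 (successors {w1, w2, w3, w4}): φ is false.
Detail at w0 (counterexample):
  At w0: p | (p -> []r) is true, so ~(p | (p -> []r)) is false.
    At w0: p is true, p -> []r is false, so p | (p -> []r) is true.
      At w0: p is true, []r is false, so p -> []r is false.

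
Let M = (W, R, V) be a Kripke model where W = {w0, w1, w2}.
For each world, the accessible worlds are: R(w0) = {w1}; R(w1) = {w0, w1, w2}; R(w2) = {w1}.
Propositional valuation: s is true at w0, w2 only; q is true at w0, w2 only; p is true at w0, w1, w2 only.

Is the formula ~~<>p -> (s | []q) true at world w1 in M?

No

At w1: ~~<>p is true, s | []q is false, so ~~<>p -> (s | []q) is false.
  At w1: ~<>p is false, so ~~<>p is true.
    At w1: <>p is true, so ~<>p is false.
      At w1: <>p requires p at some successor in {w0, w1, w2}.
        p holds at w0, so <>p is true at w1.
  At w1: s is false, []q is false, so s | []q is false.
    At w1: []q requires q at every successor {w0, w1, w2}.
      q fails at w1, so []q is false at w1.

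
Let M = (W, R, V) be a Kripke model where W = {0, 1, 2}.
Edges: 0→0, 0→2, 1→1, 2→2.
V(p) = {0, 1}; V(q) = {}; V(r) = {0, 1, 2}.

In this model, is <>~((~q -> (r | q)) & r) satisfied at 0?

At 0: <>~((~q -> (r | q)) & r) requires ~((~q -> (r | q)) & r) at some successor in {0, 2}.
  At 0: ~((~q -> (r | q)) & r) is false.
  At 2: ~((~q -> (r | q)) & r) is false.
So <>~((~q -> (r | q)) & r) is false at 0.

No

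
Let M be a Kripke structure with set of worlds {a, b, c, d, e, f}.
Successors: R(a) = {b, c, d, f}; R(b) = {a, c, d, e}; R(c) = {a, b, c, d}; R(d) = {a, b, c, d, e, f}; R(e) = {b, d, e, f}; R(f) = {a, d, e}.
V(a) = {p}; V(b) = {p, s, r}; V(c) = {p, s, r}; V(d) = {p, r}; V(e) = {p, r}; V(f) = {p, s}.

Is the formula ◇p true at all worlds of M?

Yes

Let φ = ◇p. Evaluate φ at each world:
  a (successors {b, c, d, f}): φ is true.
  b (successors {a, c, d, e}): φ is true.
  c (successors {a, b, c, d}): φ is true.
  d (successors {a, b, c, d, e, f}): φ is true.
  e (successors {b, d, e, f}): φ is true.
  f (successors {a, d, e}): φ is true.
For instance, at c:
  At c: ◇p requires p at some successor in {a, b, c, d}.
    p holds at a, so ◇p is true at c.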